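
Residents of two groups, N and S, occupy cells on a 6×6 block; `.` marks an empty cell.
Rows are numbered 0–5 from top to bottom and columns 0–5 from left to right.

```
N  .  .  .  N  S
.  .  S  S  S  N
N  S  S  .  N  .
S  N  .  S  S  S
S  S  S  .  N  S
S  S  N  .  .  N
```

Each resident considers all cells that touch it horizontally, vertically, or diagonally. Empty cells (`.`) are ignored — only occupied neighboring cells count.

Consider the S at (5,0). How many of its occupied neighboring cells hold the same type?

Occupied neighbors of (5,0): (4,0)=S, (4,1)=S, (5,1)=S.
Same type (S): 3 of 3.

3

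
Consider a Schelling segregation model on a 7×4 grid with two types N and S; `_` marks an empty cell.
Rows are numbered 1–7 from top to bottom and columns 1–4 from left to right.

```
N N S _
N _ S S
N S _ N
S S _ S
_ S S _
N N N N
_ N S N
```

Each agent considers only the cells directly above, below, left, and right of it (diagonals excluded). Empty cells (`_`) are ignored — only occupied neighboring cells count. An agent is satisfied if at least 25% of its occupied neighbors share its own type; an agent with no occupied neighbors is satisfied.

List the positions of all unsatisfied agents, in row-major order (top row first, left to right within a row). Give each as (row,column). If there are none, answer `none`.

(3,4), (4,4), (7,3)

(1,1)N 2/2 ✓
(1,2)N 1/2 ✓
(1,3)S 1/2 ✓
(2,1)N 2/2 ✓
(2,3)S 2/2 ✓
(2,4)S 1/2 ✓
(3,1)N 1/3 ✓
(3,2)S 1/2 ✓
(3,4)N 0/2 ✗
(4,1)S 1/2 ✓
(4,2)S 3/3 ✓
(4,4)S 0/1 ✗
(5,2)S 2/3 ✓
(5,3)S 1/2 ✓
(6,1)N 1/1 ✓
(6,2)N 3/4 ✓
(6,3)N 2/4 ✓
(6,4)N 2/2 ✓
(7,2)N 1/2 ✓
(7,3)S 0/3 ✗
(7,4)N 1/2 ✓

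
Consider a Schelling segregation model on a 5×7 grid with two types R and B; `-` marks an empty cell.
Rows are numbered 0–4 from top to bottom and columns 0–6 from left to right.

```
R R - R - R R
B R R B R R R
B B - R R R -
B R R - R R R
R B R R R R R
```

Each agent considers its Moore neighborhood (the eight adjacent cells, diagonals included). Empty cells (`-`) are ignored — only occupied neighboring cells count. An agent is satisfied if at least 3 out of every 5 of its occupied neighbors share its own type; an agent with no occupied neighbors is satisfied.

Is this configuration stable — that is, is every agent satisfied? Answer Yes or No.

Row 0: (0,0)R 2/3 ok · (0,1)R 3/4 ok · (0,3)R 2/3 ok · (0,5)R 4/4 ok · (0,6)R 3/3 ok
Row 1: (1,0)B 2/5 unhappy · (1,1)R 3/6 unhappy · (1,2)R 4/6 ok · (1,3)B 0/5 unhappy · (1,4)R 6/7 ok · (1,5)R 6/6 ok · (1,6)R 4/4 ok
Row 2: (2,0)B 3/5 ok · (2,1)B 3/7 unhappy · (2,3)R 5/6 ok · (2,4)R 6/7 ok · (2,5)R 7/7 ok
Row 3: (3,0)B 3/5 ok · (3,1)R 3/7 unhappy · (3,2)R 4/6 ok · (3,4)R 7/7 ok · (3,5)R 7/7 ok · (3,6)R 4/4 ok
Row 4: (4,0)R 1/3 unhappy · (4,1)B 1/5 unhappy · (4,2)R 3/4 ok · (4,3)R 4/4 ok · (4,4)R 4/4 ok · (4,5)R 5/5 ok · (4,6)R 3/3 ok
For instance (1,0) has only 2/5 same-type neighbors, below 3/5.

No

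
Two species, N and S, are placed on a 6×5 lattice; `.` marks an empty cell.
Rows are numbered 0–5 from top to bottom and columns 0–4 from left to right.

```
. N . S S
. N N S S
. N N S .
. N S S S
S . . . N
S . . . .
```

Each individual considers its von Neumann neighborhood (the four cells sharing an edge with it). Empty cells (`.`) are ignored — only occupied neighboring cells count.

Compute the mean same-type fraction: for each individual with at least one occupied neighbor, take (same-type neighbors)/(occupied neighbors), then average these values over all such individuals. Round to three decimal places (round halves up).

0.760

Row 0: (0,1)N 1/1 · (0,3)S 2/2 · (0,4)S 2/2
Row 1: (1,1)N 3/3 · (1,2)N 2/3 · (1,3)S 3/4 · (1,4)S 2/2
Row 2: (2,1)N 3/3 · (2,2)N 2/4 · (2,3)S 2/3
Row 3: (3,1)N 1/2 · (3,2)S 1/3 · (3,3)S 3/3 · (3,4)S 1/2
Row 4: (4,0)S 1/1 · (4,4)N 0/1
Row 5: (5,0)S 1/1
Sum over 17 individuals: 1/1 + 2/2 + 2/2 + 3/3 + 2/3 + 3/4 + 2/2 + 3/3 + 2/4 + 2/3 + 1/2 + 1/3 + 3/3 + 1/2 + 1/1 + 0/1 + 1/1 = 155/12; mean = 155/12 ÷ 17 = 155/204 = 0.759803… → 0.760.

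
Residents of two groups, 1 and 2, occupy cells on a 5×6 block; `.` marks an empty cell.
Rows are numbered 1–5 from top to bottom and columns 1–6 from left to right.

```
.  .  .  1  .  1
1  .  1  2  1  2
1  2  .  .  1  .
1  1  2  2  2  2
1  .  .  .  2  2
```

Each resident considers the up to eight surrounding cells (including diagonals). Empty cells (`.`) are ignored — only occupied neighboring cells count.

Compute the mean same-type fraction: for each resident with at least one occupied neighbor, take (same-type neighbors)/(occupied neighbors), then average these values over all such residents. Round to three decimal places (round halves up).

0.579

(1,4)1 2/3
(1,6)1 1/2
(2,1)1 1/2
(2,3)1 1/3
(2,4)2 0/4
(2,5)1 3/5
(2,6)2 0/3
(3,1)1 3/4
(3,2)2 1/6
(3,5)1 1/6
(4,1)1 3/4
(4,2)1 3/5
(4,3)2 2/3
(4,4)2 3/4
(4,5)2 4/5
(4,6)2 3/4
(5,1)1 2/2
(5,5)2 4/4
(5,6)2 3/3
Sum over 19 residents: 2/3 + 1/2 + 1/2 + 1/3 + 0/4 + 3/5 + 0/3 + 3/4 + 1/6 + 1/6 + 3/4 + 3/5 + 2/3 + 3/4 + 4/5 + 3/4 + 2/2 + 4/4 + 3/3 = 11; mean = 11 ÷ 19 = 11/19 = 0.578947… → 0.579.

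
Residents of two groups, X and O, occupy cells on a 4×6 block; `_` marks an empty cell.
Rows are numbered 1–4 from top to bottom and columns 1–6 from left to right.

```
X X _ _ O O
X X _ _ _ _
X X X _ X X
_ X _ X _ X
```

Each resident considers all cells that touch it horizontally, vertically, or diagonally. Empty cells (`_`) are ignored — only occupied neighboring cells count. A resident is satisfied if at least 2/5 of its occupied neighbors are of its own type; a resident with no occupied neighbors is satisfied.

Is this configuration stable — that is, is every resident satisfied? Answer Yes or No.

Yes

Row 1: (1,1)X 3/3 satisfied · (1,2)X 3/3 satisfied · (1,5)O 1/1 satisfied · (1,6)O 1/1 satisfied
Row 2: (2,1)X 5/5 satisfied · (2,2)X 6/6 satisfied
Row 3: (3,1)X 4/4 satisfied · (3,2)X 5/5 satisfied · (3,3)X 4/4 satisfied · (3,5)X 3/3 satisfied · (3,6)X 2/2 satisfied
Row 4: (4,2)X 3/3 satisfied · (4,4)X 2/2 satisfied · (4,6)X 2/2 satisfied
All meet the threshold, so the configuration is stable.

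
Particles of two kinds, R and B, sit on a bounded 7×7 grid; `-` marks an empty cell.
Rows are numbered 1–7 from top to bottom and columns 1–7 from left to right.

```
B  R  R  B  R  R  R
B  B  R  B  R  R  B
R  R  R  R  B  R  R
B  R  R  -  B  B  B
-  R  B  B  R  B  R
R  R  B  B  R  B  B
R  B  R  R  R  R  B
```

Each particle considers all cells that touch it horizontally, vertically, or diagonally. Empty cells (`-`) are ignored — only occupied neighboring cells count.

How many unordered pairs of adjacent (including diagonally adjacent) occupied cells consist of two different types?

74

Scan each occupied cell's neighbors to the right and below (and the two forward diagonals) so each pair is counted once.
From row 1: 12 unlike of 25 pairs (running 12/25).
From row 2: 15 unlike of 25 pairs (running 27/50).
From row 3: 10 unlike of 22 pairs (running 37/72).
From row 4: 9 unlike of 18 pairs (running 46/90).
From row 5: 12 unlike of 22 pairs (running 58/112).
From row 6: 13 unlike of 25 pairs (running 71/137).
From row 7: 3 unlike of 6 pairs (running 74/143).
Total adjacent occupied pairs: 143; unlike-type pairs: 74.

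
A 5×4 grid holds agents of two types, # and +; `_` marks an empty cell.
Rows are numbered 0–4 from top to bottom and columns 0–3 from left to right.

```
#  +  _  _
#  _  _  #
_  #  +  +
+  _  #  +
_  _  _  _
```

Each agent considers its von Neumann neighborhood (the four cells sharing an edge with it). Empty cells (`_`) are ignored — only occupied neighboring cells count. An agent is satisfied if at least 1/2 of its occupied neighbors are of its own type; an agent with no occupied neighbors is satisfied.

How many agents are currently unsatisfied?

5

(0,0)# 1/2 ✓
(0,1)+ 0/1 ✗
(1,0)# 1/1 ✓
(1,3)# 0/1 ✗
(2,1)# 0/1 ✗
(2,2)+ 1/3 ✗
(2,3)+ 2/3 ✓
(3,0)+ 0/0 ✓
(3,2)# 0/2 ✗
(3,3)+ 1/2 ✓
Unsatisfied: (0,1), (1,3), (2,1), (2,2), (3,2) — 5 in total.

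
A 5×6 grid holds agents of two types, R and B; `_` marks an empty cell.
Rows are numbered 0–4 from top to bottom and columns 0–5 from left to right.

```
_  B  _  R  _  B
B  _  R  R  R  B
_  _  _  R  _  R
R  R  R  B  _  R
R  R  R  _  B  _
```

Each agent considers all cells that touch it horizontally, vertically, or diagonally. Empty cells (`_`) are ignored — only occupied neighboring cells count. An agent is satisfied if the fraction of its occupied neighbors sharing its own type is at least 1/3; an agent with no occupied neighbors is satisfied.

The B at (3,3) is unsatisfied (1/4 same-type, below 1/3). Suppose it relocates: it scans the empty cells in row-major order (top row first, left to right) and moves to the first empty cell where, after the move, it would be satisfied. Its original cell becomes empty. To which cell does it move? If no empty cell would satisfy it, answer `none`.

Vacating (3,3). Empty cells in order:
  (0,0): 2/2 same-type → satisfied — stop here.

(0,0)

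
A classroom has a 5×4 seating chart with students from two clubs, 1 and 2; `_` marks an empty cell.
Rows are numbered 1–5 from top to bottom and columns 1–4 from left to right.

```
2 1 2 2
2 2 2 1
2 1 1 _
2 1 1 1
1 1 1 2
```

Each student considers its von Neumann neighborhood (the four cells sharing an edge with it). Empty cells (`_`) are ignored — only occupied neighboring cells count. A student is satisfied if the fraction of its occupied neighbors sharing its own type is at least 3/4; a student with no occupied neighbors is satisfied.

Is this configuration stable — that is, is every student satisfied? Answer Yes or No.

Row 1: (1,1)2 1/2 unhappy · (1,2)1 0/3 unhappy · (1,3)2 2/3 unhappy · (1,4)2 1/2 unhappy
Row 2: (2,1)2 3/3 ok · (2,2)2 2/4 unhappy · (2,3)2 2/4 unhappy · (2,4)1 0/2 unhappy
Row 3: (3,1)2 2/3 unhappy · (3,2)1 2/4 unhappy · (3,3)1 2/3 unhappy
Row 4: (4,1)2 1/3 unhappy · (4,2)1 3/4 ok · (4,3)1 4/4 ok · (4,4)1 1/2 unhappy
Row 5: (5,1)1 1/2 unhappy · (5,2)1 3/3 ok · (5,3)1 2/3 unhappy · (5,4)2 0/2 unhappy
For instance (1,1) has only 1/2 same-type neighbors, below 3/4.

No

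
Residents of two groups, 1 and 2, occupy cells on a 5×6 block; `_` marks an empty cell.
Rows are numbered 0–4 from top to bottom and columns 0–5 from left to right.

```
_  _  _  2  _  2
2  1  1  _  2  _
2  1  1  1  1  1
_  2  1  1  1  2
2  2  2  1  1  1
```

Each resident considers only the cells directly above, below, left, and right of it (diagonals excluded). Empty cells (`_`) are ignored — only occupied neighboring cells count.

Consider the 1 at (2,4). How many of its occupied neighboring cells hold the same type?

3

Occupied neighbors of (2,4): (1,4)=2, (3,4)=1, (2,3)=1, (2,5)=1.
Same type (1): 3 of 4.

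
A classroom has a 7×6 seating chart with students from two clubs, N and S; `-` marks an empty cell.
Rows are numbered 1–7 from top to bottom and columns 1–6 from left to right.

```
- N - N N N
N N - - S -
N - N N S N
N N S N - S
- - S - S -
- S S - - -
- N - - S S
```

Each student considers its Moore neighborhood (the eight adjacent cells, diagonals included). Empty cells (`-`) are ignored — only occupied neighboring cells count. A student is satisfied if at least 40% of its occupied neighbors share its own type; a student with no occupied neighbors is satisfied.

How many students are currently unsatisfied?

5

Row 1: (1,2)N 2/2 ✓ · (1,4)N 1/2 ✓ · (1,5)N 2/3 ✓ · (1,6)N 1/2 ✓
Row 2: (2,1)N 3/3 ✓ · (2,2)N 4/4 ✓ · (2,5)S 1/6 ✗
Row 3: (3,1)N 4/4 ✓ · (3,3)N 4/5 ✓ · (3,4)N 2/5 ✓ · (3,5)S 2/5 ✓ · (3,6)N 0/3 ✗
Row 4: (4,1)N 2/2 ✓ · (4,2)N 3/5 ✓ · (4,3)S 1/5 ✗ · (4,4)N 2/6 ✗ · (4,6)S 2/3 ✓
Row 5: (5,3)S 3/5 ✓ · (5,5)S 1/2 ✓
Row 6: (6,2)S 2/3 ✓ · (6,3)S 2/3 ✓
Row 7: (7,2)N 0/2 ✗ · (7,5)S 1/1 ✓ · (7,6)S 1/1 ✓
Unsatisfied: (2,5), (3,6), (4,3), (4,4), (7,2) — 5 in total.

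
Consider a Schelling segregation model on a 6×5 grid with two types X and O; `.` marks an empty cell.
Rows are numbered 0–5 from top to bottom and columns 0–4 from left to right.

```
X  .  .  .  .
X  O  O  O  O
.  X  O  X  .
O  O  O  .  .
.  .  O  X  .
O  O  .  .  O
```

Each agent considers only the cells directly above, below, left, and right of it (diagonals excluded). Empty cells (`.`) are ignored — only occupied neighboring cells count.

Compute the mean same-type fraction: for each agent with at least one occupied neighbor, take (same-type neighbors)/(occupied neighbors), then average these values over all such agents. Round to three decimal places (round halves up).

(0,0)X 1/1
(1,0)X 1/2
(1,1)O 1/3
(1,2)O 3/3
(1,3)O 2/3
(1,4)O 1/1
(2,1)X 0/3
(2,2)O 2/4
(2,3)X 0/2
(3,0)O 1/1
(3,1)O 2/3
(3,2)O 3/3
(4,2)O 1/2
(4,3)X 0/1
(5,0)O 1/1
(5,1)O 1/1
(5,4)O — no occupied neighbors
Sum over 16 agents: 1/1 + 1/2 + 1/3 + 3/3 + 2/3 + 1/1 + 0/3 + 2/4 + 0/2 + 1/1 + 2/3 + 3/3 + 1/2 + 0/1 + 1/1 + 1/1 = 61/6; mean = 61/6 ÷ 16 = 61/96 = 0.635416… → 0.635.

0.635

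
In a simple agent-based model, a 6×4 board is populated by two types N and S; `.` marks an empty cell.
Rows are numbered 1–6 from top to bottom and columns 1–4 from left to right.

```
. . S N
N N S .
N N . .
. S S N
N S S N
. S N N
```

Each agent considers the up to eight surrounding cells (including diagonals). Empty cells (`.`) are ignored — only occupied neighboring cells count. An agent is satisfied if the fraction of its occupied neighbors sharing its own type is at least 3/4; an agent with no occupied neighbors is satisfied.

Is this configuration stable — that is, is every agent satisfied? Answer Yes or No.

Row 1: (1,3)S 1/3 unhappy · (1,4)N 0/2 unhappy
Row 2: (2,1)N 3/3 ok · (2,2)N 3/5 unhappy · (2,3)S 1/4 unhappy
Row 3: (3,1)N 3/4 ok · (3,2)N 3/6 unhappy
Row 4: (4,2)S 3/6 unhappy · (4,3)S 3/6 unhappy · (4,4)N 1/3 unhappy
Row 5: (5,1)N 0/3 unhappy · (5,2)S 4/6 unhappy · (5,3)S 4/8 unhappy · (5,4)N 3/5 unhappy
Row 6: (6,2)S 2/4 unhappy · (6,3)N 2/5 unhappy · (6,4)N 2/3 unhappy
For instance (1,3) has only 1/3 same-type neighbors, below 3/4.

No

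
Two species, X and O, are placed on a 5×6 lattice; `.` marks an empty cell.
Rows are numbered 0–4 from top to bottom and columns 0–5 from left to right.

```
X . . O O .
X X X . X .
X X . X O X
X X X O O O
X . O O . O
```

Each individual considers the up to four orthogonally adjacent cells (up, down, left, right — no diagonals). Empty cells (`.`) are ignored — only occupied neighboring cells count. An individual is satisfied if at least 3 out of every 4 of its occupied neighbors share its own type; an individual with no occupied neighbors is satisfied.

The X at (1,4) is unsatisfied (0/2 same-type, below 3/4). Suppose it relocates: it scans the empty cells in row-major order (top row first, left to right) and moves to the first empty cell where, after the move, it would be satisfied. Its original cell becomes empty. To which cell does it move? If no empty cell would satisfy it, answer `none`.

(0,1)

Vacating (1,4). Empty cells in order:
  (0,1): 2/2 same-type → satisfied — stop here.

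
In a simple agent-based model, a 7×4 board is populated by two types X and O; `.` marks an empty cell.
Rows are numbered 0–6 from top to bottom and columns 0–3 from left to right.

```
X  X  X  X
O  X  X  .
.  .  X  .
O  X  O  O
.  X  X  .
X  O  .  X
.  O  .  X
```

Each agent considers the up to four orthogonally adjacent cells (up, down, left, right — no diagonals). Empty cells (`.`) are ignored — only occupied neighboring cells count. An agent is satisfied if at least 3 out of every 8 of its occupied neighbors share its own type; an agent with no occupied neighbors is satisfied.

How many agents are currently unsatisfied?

(0,0)X 1/2 ok
(0,1)X 3/3 ok
(0,2)X 3/3 ok
(0,3)X 1/1 ok
(1,0)O 0/2 unhappy
(1,1)X 2/3 ok
(1,2)X 3/3 ok
(2,2)X 1/2 ok
(3,0)O 0/1 unhappy
(3,1)X 1/3 unhappy
(3,2)O 1/4 unhappy
(3,3)O 1/1 ok
(4,1)X 2/3 ok
(4,2)X 1/2 ok
(5,0)X 0/1 unhappy
(5,1)O 1/3 unhappy
(5,3)X 1/1 ok
(6,1)O 1/1 ok
(6,3)X 1/1 ok
Unsatisfied: (1,0), (3,0), (3,1), (3,2), (5,0), (5,1) — 6 in total.

6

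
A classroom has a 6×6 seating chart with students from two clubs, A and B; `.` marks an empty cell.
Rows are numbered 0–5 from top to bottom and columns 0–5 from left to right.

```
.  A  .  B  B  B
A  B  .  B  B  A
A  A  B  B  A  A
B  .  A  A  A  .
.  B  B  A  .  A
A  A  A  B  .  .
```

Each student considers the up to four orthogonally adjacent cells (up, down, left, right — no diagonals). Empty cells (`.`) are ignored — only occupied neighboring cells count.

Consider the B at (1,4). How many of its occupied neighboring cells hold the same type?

2

Occupied neighbors of (1,4): (0,4)=B, (2,4)=A, (1,3)=B, (1,5)=A.
Same type (B): 2 of 4.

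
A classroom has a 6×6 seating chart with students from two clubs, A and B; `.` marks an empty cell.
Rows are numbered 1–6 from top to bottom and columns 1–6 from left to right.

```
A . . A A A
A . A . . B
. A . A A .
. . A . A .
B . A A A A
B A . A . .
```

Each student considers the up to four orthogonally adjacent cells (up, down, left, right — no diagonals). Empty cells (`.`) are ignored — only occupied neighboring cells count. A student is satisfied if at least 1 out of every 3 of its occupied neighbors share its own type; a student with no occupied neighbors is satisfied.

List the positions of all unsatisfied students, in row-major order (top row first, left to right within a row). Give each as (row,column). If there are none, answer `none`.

(2,6), (6,2)

Row 1: (1,1)A 1/1 ok · (1,4)A 1/1 ok · (1,5)A 2/2 ok · (1,6)A 1/2 ok
Row 2: (2,1)A 1/1 ok · (2,3)A 0/0 ok · (2,6)B 0/1 unhappy
Row 3: (3,2)A 0/0 ok · (3,4)A 1/1 ok · (3,5)A 2/2 ok
Row 4: (4,3)A 1/1 ok · (4,5)A 2/2 ok
Row 5: (5,1)B 1/1 ok · (5,3)A 2/2 ok · (5,4)A 3/3 ok · (5,5)A 3/3 ok · (5,6)A 1/1 ok
Row 6: (6,1)B 1/2 ok · (6,2)A 0/1 unhappy · (6,4)A 1/1 ok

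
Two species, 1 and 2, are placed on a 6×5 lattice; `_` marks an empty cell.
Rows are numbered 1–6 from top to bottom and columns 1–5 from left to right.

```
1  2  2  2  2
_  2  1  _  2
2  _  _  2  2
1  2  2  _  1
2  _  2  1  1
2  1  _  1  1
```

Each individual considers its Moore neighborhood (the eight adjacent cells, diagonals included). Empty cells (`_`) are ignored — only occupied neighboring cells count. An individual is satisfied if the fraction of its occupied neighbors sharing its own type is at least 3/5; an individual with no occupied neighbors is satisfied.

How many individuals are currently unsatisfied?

9

(1,1)1 0/2 not
(1,2)2 2/4 not
(1,3)2 3/4 satisfied
(1,4)2 3/4 satisfied
(1,5)2 2/2 satisfied
(2,2)2 3/5 satisfied
(2,3)1 0/5 not
(2,5)2 4/4 satisfied
(3,1)2 2/3 satisfied
(3,4)2 3/5 satisfied
(3,5)2 2/3 satisfied
(4,1)1 0/3 not
(4,2)2 4/5 satisfied
(4,3)2 3/4 satisfied
(4,5)1 2/4 not
(5,1)2 2/4 not
(5,3)2 2/5 not
(5,4)1 4/6 satisfied
(5,5)1 4/4 satisfied
(6,1)2 1/2 not
(6,2)1 0/3 not
(6,4)1 3/4 satisfied
(6,5)1 3/3 satisfied
Unsatisfied: (1,1), (1,2), (2,3), (4,1), (4,5), (5,1), (5,3), (6,1), (6,2) — 9 in total.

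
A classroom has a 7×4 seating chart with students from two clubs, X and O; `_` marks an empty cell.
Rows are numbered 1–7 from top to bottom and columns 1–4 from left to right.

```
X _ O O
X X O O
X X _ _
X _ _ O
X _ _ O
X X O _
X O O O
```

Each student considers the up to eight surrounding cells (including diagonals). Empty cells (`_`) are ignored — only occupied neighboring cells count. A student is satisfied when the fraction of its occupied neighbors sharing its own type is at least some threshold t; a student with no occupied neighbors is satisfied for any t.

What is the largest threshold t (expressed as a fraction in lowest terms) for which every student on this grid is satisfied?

2/5

(1,1)X 2/2
(1,3)O 3/4
(1,4)O 3/3
(2,1)X 4/4
(2,2)X 4/6
(2,3)O 3/5
(2,4)O 3/3
(3,1)X 4/4
(3,2)X 4/5
(4,1)X 3/3
(4,4)O 1/1
(5,1)X 3/3
(5,4)O 2/2
(6,1)X 3/4
(6,2)X 3/6
(6,3)O 4/5
(7,1)X 2/3
(7,2)O 2/5
(7,3)O 3/4
(7,4)O 2/2
The smallest same-type fraction is 2/5 at (7,2), which reduces to 2/5. Any threshold above that leaves this student unsatisfied.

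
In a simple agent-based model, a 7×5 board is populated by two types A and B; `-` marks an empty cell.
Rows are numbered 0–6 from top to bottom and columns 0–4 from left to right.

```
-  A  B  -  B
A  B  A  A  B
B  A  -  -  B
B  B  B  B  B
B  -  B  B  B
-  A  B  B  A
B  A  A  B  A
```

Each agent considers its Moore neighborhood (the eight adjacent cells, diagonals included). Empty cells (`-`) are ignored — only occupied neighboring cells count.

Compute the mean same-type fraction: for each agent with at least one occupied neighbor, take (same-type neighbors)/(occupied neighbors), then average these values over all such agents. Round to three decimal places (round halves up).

Row 0: (0,1)A 2/4 · (0,2)B 1/4 · (0,4)B 1/2
Row 1: (1,0)A 2/4 · (1,1)B 2/6 · (1,2)A 3/5 · (1,3)A 1/5 · (1,4)B 2/3
Row 2: (2,0)B 3/5 · (2,1)A 2/7 · (2,4)B 3/4
Row 3: (3,0)B 3/4 · (3,1)B 5/6 · (3,2)B 4/5 · (3,3)B 6/6 · (3,4)B 4/4
Row 4: (4,0)B 2/3 · (4,2)B 6/7 · (4,3)B 7/8 · (4,4)B 4/5
Row 5: (5,1)A 2/6 · (5,2)B 4/7 · (5,3)B 5/8 · (5,4)A 1/5
Row 6: (6,0)B 0/2 · (6,1)A 2/4 · (6,2)A 2/5 · (6,3)B 2/5 · (6,4)A 1/3
Sum over 29 agents: 2/4 + 1/4 + 1/2 + 2/4 + 2/6 + 3/5 + 1/5 + 2/3 + 3/5 + 2/7 + 3/4 + 3/4 + 5/6 + 4/5 + 6/6 + 4/4 + 2/3 + 6/7 + 7/8 + 4/5 + 2/6 + 4/7 + 5/8 + 1/5 + 0/2 + 2/4 + 2/5 + 2/5 + 1/3 = 1355/84; mean = 1355/84 ÷ 29 = 1355/2436 = 0.556239… → 0.556.

0.556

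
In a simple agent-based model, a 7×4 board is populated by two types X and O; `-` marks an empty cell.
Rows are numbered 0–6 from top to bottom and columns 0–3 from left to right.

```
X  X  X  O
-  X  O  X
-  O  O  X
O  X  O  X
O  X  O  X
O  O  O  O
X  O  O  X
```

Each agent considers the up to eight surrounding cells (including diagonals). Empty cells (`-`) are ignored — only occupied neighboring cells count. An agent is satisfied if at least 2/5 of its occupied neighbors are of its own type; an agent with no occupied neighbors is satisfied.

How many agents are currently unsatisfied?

Row 0: (0,0)X 2/2 satisfied · (0,1)X 3/4 satisfied · (0,2)X 3/5 satisfied · (0,3)O 1/3 not
Row 1: (1,1)X 3/6 satisfied · (1,2)O 3/8 not · (1,3)X 2/5 satisfied
Row 2: (2,1)O 4/6 satisfied · (2,2)O 3/8 not · (2,3)X 2/5 satisfied
Row 3: (3,0)O 2/4 satisfied · (3,1)X 1/7 not · (3,2)O 3/8 not · (3,3)X 2/5 satisfied
Row 4: (4,0)O 3/5 satisfied · (4,1)X 1/8 not · (4,2)O 4/8 satisfied · (4,3)X 1/5 not
Row 5: (5,0)O 3/5 satisfied · (5,1)O 6/8 satisfied · (5,2)O 5/8 satisfied · (5,3)O 3/5 satisfied
Row 6: (6,0)X 0/3 not · (6,1)O 4/5 satisfied · (6,2)O 4/5 satisfied · (6,3)X 0/3 not
Unsatisfied: (0,3), (1,2), (2,2), (3,1), (3,2), (4,1), (4,3), (6,0), (6,3) — 9 in total.

9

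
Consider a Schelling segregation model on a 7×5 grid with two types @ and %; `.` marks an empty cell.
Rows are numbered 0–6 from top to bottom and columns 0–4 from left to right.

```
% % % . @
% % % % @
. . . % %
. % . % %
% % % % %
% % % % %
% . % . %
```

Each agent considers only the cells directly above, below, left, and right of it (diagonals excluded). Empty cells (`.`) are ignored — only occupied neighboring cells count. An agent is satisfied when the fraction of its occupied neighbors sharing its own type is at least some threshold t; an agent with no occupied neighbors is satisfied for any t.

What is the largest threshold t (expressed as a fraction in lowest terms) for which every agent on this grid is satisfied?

Row 0: (0,0)% 2/2 · (0,1)% 3/3 · (0,2)% 2/2 · (0,4)@ 1/1
Row 1: (1,0)% 2/2 · (1,1)% 3/3 · (1,2)% 3/3 · (1,3)% 2/3 · (1,4)@ 1/3
Row 2: (2,3)% 3/3 · (2,4)% 2/3
Row 3: (3,1)% 1/1 · (3,3)% 3/3 · (3,4)% 3/3
Row 4: (4,0)% 2/2 · (4,1)% 4/4 · (4,2)% 3/3 · (4,3)% 4/4 · (4,4)% 3/3
Row 5: (5,0)% 3/3 · (5,1)% 3/3 · (5,2)% 4/4 · (5,3)% 3/3 · (5,4)% 3/3
Row 6: (6,0)% 1/1 · (6,2)% 1/1 · (6,4)% 1/1
The smallest same-type fraction is 1/3 at (1,4), which reduces to 1/3. Any threshold above that leaves this agent unsatisfied.

1/3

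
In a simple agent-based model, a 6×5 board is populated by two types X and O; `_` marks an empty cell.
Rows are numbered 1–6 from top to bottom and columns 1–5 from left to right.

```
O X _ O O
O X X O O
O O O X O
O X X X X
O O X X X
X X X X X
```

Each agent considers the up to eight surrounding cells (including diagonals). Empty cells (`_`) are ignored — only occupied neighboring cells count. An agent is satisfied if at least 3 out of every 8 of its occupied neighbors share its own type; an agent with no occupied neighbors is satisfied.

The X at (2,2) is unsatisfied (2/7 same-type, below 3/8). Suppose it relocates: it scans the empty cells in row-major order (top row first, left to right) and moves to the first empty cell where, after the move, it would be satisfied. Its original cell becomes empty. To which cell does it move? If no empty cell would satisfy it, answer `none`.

Vacating (2,2). Empty cells in order:
  (1,3): 2/4 same-type → satisfied — stop here.

(1,3)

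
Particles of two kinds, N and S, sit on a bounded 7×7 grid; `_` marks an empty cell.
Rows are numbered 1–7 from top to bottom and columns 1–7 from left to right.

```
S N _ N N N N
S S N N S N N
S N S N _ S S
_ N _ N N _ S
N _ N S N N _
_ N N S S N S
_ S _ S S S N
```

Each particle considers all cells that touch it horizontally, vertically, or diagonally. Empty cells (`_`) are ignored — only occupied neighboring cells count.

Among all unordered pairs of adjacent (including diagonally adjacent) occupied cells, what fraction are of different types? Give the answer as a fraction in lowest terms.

23/51

Scan each occupied cell's neighbors to the right and below (and the two forward diagonals) so each pair is counted once.
Row 1: S(1,1)–N(1,2)≠ S(1,1)–S(2,1)= S(1,1)–S(2,2)= N(1,2)–S(2,2)≠ N(1,2)–N(2,3)= N(1,2)–S(2,1)≠ N(1,4)–N(1,5)= N(1,4)–N(2,4)= N(1,4)–S(2,5)≠ N(1,4)–N(2,3)= N(1,5)–N(1,6)= N(1,5)–S(2,5)≠ N(1,5)–N(2,6)= N(1,5)–N(2,4)= N(1,6)–N(1,7)= N(1,6)–N(2,6)= N(1,6)–N(2,7)= N(1,6)–S(2,5)≠ N(1,7)–N(2,7)= N(1,7)–N(2,6)=  → 6/20 unlike.
Row 2: S(2,1)–S(2,2)= S(2,1)–S(3,1)= S(2,1)–N(3,2)≠ S(2,2)–N(2,3)≠ S(2,2)–N(3,2)≠ S(2,2)–S(3,3)= S(2,2)–S(3,1)= N(2,3)–N(2,4)= N(2,3)–S(3,3)≠ N(2,3)–N(3,4)= N(2,3)–N(3,2)= N(2,4)–S(2,5)≠ N(2,4)–N(3,4)= N(2,4)–S(3,3)≠ S(2,5)–N(2,6)≠ S(2,5)–S(3,6)= S(2,5)–N(3,4)≠ N(2,6)–N(2,7)= N(2,6)–S(3,6)≠ N(2,6)–S(3,7)≠ N(2,7)–S(3,7)≠ N(2,7)–S(3,6)≠  → 12/22 unlike.
Row 3: S(3,1)–N(3,2)≠ S(3,1)–N(4,2)≠ N(3,2)–S(3,3)≠ N(3,2)–N(4,2)= S(3,3)–N(3,4)≠ S(3,3)–N(4,4)≠ S(3,3)–N(4,2)≠ N(3,4)–N(4,4)= N(3,4)–N(4,5)= S(3,6)–S(3,7)= S(3,6)–S(4,7)= S(3,6)–N(4,5)≠ S(3,7)–S(4,7)=  → 7/13 unlike.
Row 4: N(4,2)–N(5,3)= N(4,2)–N(5,1)= N(4,4)–N(4,5)= N(4,4)–S(5,4)≠ N(4,4)–N(5,5)= N(4,4)–N(5,3)= N(4,5)–N(5,5)= N(4,5)–N(5,6)= N(4,5)–S(5,4)≠ S(4,7)–N(5,6)≠  → 3/10 unlike.
Row 5: N(5,1)–N(6,2)= N(5,3)–S(5,4)≠ N(5,3)–N(6,3)= N(5,3)–S(6,4)≠ N(5,3)–N(6,2)= S(5,4)–N(5,5)≠ S(5,4)–S(6,4)= S(5,4)–S(6,5)= S(5,4)–N(6,3)≠ N(5,5)–N(5,6)= N(5,5)–S(6,5)≠ N(5,5)–N(6,6)= N(5,5)–S(6,4)≠ N(5,6)–N(6,6)= N(5,6)–S(6,7)≠ N(5,6)–S(6,5)≠  → 8/16 unlike.
Row 6: N(6,2)–N(6,3)= N(6,2)–S(7,2)≠ N(6,3)–S(6,4)≠ N(6,3)–S(7,4)≠ N(6,3)–S(7,2)≠ S(6,4)–S(6,5)= S(6,4)–S(7,4)= S(6,4)–S(7,5)= S(6,5)–N(6,6)≠ S(6,5)–S(7,5)= S(6,5)–S(7,6)= S(6,5)–S(7,4)= N(6,6)–S(6,7)≠ N(6,6)–S(7,6)≠ N(6,6)–N(7,7)= N(6,6)–S(7,5)≠ S(6,7)–N(7,7)≠ S(6,7)–S(7,6)=  → 9/18 unlike.
Row 7: S(7,4)–S(7,5)= S(7,5)–S(7,6)= S(7,6)–N(7,7)≠  → 1/3 unlike.
Total adjacent occupied pairs: 102; unlike-type pairs: 46.
46/102 reduces to 23/51.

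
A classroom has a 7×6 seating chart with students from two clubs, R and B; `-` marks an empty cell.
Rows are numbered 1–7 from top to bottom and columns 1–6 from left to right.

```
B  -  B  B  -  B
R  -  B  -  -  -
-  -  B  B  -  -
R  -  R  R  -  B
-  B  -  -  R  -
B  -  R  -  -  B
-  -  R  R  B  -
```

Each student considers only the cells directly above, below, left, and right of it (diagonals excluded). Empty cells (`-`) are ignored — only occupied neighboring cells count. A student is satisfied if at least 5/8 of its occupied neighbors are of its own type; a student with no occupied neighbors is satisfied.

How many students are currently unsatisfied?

(1,1)B 0/1 unhappy
(1,3)B 2/2 ok
(1,4)B 1/1 ok
(1,6)B 0/0 ok
(2,1)R 0/1 unhappy
(2,3)B 2/2 ok
(3,3)B 2/3 ok
(3,4)B 1/2 unhappy
(4,1)R 0/0 ok
(4,3)R 1/2 unhappy
(4,4)R 1/2 unhappy
(4,6)B 0/0 ok
(5,2)B 0/0 ok
(5,5)R 0/0 ok
(6,1)B 0/0 ok
(6,3)R 1/1 ok
(6,6)B 0/0 ok
(7,3)R 2/2 ok
(7,4)R 1/2 unhappy
(7,5)B 0/1 unhappy
Unsatisfied: (1,1), (2,1), (3,4), (4,3), (4,4), (7,4), (7,5) — 7 in total.

7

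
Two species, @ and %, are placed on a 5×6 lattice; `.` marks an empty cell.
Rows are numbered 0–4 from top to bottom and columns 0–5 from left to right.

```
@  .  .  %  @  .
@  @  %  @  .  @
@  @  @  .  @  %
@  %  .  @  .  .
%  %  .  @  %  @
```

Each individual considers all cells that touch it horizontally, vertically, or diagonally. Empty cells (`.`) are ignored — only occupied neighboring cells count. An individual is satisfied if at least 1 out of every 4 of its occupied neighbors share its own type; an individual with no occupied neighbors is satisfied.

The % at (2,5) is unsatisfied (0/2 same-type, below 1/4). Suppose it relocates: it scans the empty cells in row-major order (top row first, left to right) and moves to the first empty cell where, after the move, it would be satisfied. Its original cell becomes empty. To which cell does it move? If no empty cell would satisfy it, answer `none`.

(0,1)

Vacating (2,5). Empty cells in order:
  (0,1): 1/4 same-type → satisfied — stop here.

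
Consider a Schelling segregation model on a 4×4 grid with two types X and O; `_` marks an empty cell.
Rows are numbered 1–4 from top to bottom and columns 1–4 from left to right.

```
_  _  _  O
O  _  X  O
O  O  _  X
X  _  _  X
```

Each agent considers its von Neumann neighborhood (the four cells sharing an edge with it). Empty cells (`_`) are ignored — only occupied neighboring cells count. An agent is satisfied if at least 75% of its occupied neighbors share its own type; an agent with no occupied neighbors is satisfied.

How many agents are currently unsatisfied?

Row 1: (1,4)O 1/1 ✓
Row 2: (2,1)O 1/1 ✓ · (2,3)X 0/1 ✗ · (2,4)O 1/3 ✗
Row 3: (3,1)O 2/3 ✗ · (3,2)O 1/1 ✓ · (3,4)X 1/2 ✗
Row 4: (4,1)X 0/1 ✗ · (4,4)X 1/1 ✓
Unsatisfied: (2,3), (2,4), (3,1), (3,4), (4,1) — 5 in total.

5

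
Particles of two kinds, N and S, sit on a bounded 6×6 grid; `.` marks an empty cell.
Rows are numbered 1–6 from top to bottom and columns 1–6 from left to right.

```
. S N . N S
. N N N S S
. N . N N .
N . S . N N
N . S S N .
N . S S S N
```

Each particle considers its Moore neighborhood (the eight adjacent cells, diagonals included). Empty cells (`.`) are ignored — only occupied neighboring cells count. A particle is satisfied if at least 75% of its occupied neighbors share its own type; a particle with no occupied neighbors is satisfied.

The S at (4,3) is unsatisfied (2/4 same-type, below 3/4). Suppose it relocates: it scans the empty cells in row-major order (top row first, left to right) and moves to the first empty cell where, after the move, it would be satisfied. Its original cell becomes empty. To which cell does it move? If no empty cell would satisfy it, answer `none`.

none

Vacating (4,3). Empty cells in order:
  (1,1): 1/2 same-type → still unsatisfied.
  (1,4): 1/5 same-type → still unsatisfied.
  (2,1): 1/3 same-type → still unsatisfied.
  (3,1): 0/3 same-type → still unsatisfied.
  (3,3): 0/5 same-type → still unsatisfied.
  (3,6): 2/5 same-type → still unsatisfied.
  (4,2): 1/4 same-type → still unsatisfied.
  (4,4): 2/6 same-type → still unsatisfied.
  (5,2): 2/5 same-type → still unsatisfied.
  (5,6): 1/5 same-type → still unsatisfied.
  (6,2): 2/4 same-type → still unsatisfied.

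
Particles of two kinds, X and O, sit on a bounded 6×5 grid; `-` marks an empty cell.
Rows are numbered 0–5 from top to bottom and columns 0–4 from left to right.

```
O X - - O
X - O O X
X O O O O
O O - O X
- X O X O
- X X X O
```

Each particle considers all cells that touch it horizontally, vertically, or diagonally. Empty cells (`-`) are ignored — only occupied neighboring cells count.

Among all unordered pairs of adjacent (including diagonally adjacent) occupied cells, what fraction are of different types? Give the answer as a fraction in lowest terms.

27/58

Scan each occupied cell's neighbors to the right and below (and the two forward diagonals) so each pair is counted once.
From row 0: 4 unlike of 6 pairs (running 4/6).
From row 1: 4 unlike of 12 pairs (running 8/18).
From row 2: 5 unlike of 14 pairs (running 13/32).
From row 3: 5 unlike of 10 pairs (running 18/42).
From row 4: 8 unlike of 13 pairs (running 26/55).
From row 5: 1 unlike of 3 pairs (running 27/58).
Total adjacent occupied pairs: 58; unlike-type pairs: 27.
27/58 is already in lowest terms.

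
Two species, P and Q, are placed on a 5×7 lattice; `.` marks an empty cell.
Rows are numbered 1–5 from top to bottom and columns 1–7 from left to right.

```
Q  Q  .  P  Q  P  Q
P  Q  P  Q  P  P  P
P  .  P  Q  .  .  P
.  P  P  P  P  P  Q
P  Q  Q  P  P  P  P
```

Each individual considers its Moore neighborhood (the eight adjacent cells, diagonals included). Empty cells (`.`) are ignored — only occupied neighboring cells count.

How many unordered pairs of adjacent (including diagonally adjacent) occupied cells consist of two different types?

35

Scan each occupied cell's neighbors to the right and below (and the two forward diagonals) so each pair is counted once.
Row 1: Q(1,1)–Q(1,2)= Q(1,1)–P(2,1)≠ Q(1,1)–Q(2,2)= Q(1,2)–Q(2,2)= Q(1,2)–P(2,3)≠ Q(1,2)–P(2,1)≠ P(1,4)–Q(1,5)≠ P(1,4)–Q(2,4)≠ P(1,4)–P(2,5)= P(1,4)–P(2,3)= Q(1,5)–P(1,6)≠ Q(1,5)–P(2,5)≠ Q(1,5)–P(2,6)≠ Q(1,5)–Q(2,4)= P(1,6)–Q(1,7)≠ P(1,6)–P(2,6)= P(1,6)–P(2,7)= P(1,6)–P(2,5)= Q(1,7)–P(2,7)≠ Q(1,7)–P(2,6)≠  → 11/20 unlike.
Row 2: P(2,1)–Q(2,2)≠ P(2,1)–P(3,1)= Q(2,2)–P(2,3)≠ Q(2,2)–P(3,3)≠ Q(2,2)–P(3,1)≠ P(2,3)–Q(2,4)≠ P(2,3)–P(3,3)= P(2,3)–Q(3,4)≠ Q(2,4)–P(2,5)≠ Q(2,4)–Q(3,4)= Q(2,4)–P(3,3)≠ P(2,5)–P(2,6)= P(2,5)–Q(3,4)≠ P(2,6)–P(2,7)= P(2,6)–P(3,7)= P(2,7)–P(3,7)=  → 9/16 unlike.
Row 3: P(3,1)–P(4,2)= P(3,3)–Q(3,4)≠ P(3,3)–P(4,3)= P(3,3)–P(4,4)= P(3,3)–P(4,2)= Q(3,4)–P(4,4)≠ Q(3,4)–P(4,5)≠ Q(3,4)–P(4,3)≠ P(3,7)–Q(4,7)≠ P(3,7)–P(4,6)=  → 5/10 unlike.
Row 4: P(4,2)–P(4,3)= P(4,2)–Q(5,2)≠ P(4,2)–Q(5,3)≠ P(4,2)–P(5,1)= P(4,3)–P(4,4)= P(4,3)–Q(5,3)≠ P(4,3)–P(5,4)= P(4,3)–Q(5,2)≠ P(4,4)–P(4,5)= P(4,4)–P(5,4)= P(4,4)–P(5,5)= P(4,4)–Q(5,3)≠ P(4,5)–P(4,6)= P(4,5)–P(5,5)= P(4,5)–P(5,6)= P(4,5)–P(5,4)= P(4,6)–Q(4,7)≠ P(4,6)–P(5,6)= P(4,6)–P(5,7)= P(4,6)–P(5,5)= Q(4,7)–P(5,7)≠ Q(4,7)–P(5,6)≠  → 8/22 unlike.
Row 5: P(5,1)–Q(5,2)≠ Q(5,2)–Q(5,3)= Q(5,3)–P(5,4)≠ P(5,4)–P(5,5)= P(5,5)–P(5,6)= P(5,6)–P(5,7)=  → 2/6 unlike.
Total adjacent occupied pairs: 74; unlike-type pairs: 35.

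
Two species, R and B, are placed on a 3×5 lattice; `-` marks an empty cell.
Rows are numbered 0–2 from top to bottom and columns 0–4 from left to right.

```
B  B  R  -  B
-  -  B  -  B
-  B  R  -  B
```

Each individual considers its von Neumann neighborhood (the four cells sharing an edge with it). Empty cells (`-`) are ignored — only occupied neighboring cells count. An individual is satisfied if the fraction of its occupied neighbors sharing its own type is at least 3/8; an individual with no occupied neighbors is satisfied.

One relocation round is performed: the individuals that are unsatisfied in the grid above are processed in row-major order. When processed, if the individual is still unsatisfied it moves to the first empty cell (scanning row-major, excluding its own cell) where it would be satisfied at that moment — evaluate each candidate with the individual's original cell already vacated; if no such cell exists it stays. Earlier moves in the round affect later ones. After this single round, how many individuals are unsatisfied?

Initially unsatisfied (in order): (0,2), (1,2), (2,1), (2,2).
  (0,2) → (2,3).
  (1,2) → (0,2).
  (2,1) → (0,3).
  (2,2): now satisfied by earlier moves; stays.
Resulting grid:
B B B B B
- - - - B
- - R R B
All satisfied now.

0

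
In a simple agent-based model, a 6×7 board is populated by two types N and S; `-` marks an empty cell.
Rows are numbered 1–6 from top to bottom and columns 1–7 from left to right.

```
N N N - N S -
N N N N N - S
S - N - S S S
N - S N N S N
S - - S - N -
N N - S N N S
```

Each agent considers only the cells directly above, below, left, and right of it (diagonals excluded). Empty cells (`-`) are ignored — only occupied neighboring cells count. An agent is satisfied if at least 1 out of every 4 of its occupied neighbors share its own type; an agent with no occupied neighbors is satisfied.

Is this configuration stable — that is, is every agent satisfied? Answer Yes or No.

No

Row 1: (1,1)N 2/2 ✓ · (1,2)N 3/3 ✓ · (1,3)N 2/2 ✓ · (1,5)N 1/2 ✓ · (1,6)S 0/1 ✗
Row 2: (2,1)N 2/3 ✓ · (2,2)N 3/3 ✓ · (2,3)N 4/4 ✓ · (2,4)N 2/2 ✓ · (2,5)N 2/3 ✓ · (2,7)S 1/1 ✓
Row 3: (3,1)S 0/2 ✗ · (3,3)N 1/2 ✓ · (3,5)S 1/3 ✓ · (3,6)S 3/3 ✓ · (3,7)S 2/3 ✓
Row 4: (4,1)N 0/2 ✗ · (4,3)S 0/2 ✗ · (4,4)N 1/3 ✓ · (4,5)N 1/3 ✓ · (4,6)S 1/4 ✓ · (4,7)N 0/2 ✗
Row 5: (5,1)S 0/2 ✗ · (5,4)S 1/2 ✓ · (5,6)N 1/2 ✓
Row 6: (6,1)N 1/2 ✓ · (6,2)N 1/1 ✓ · (6,4)S 1/2 ✓ · (6,5)N 1/2 ✓ · (6,6)N 2/3 ✓ · (6,7)S 0/1 ✗
For instance (1,6) has only 0/1 same-type neighbors, below 1/4.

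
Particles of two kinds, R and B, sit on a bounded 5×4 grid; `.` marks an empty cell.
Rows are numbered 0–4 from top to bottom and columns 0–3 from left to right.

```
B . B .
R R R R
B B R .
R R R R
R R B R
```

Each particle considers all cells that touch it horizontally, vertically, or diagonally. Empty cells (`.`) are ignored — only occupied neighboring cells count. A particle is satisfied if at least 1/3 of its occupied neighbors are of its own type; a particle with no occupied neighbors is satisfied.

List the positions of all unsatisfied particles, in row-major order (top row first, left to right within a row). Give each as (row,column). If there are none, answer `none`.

(0,0), (0,2), (1,0), (2,0), (2,1), (4,2)

(0,0)B 0/2 unhappy
(0,2)B 0/3 unhappy
(1,0)R 1/4 unhappy
(1,1)R 3/7 ok
(1,2)R 3/5 ok
(1,3)R 2/3 ok
(2,0)B 1/5 unhappy
(2,1)B 1/8 unhappy
(2,2)R 6/7 ok
(3,0)R 3/5 ok
(3,1)R 5/8 ok
(3,2)R 5/7 ok
(3,3)R 3/4 ok
(4,0)R 3/3 ok
(4,1)R 4/5 ok
(4,2)B 0/5 unhappy
(4,3)R 2/3 ok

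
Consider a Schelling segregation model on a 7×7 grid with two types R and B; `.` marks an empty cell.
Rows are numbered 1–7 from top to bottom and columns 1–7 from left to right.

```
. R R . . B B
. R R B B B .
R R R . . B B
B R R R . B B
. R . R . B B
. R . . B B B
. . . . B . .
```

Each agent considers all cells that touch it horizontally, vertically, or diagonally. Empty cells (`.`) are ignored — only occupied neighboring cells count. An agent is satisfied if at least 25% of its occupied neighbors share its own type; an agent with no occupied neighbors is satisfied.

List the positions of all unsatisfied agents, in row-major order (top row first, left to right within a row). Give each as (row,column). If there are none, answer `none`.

(4,1)

Row 1: (1,2)R 3/3 ✓ · (1,3)R 3/4 ✓ · (1,6)B 3/3 ✓ · (1,7)B 2/2 ✓
Row 2: (2,2)R 6/6 ✓ · (2,3)R 5/6 ✓ · (2,4)B 1/4 ✓ · (2,5)B 4/4 ✓ · (2,6)B 5/5 ✓
Row 3: (3,1)R 3/4 ✓ · (3,2)R 6/7 ✓ · (3,3)R 6/7 ✓ · (3,6)B 5/5 ✓ · (3,7)B 4/4 ✓
Row 4: (4,1)B 0/4 ✗ · (4,2)R 5/6 ✓ · (4,3)R 6/6 ✓ · (4,4)R 3/3 ✓ · (4,6)B 5/5 ✓ · (4,7)B 5/5 ✓
Row 5: (5,2)R 3/4 ✓ · (5,4)R 2/3 ✓ · (5,6)B 6/6 ✓ · (5,7)B 5/5 ✓
Row 6: (6,2)R 1/1 ✓ · (6,5)B 3/4 ✓ · (6,6)B 5/5 ✓ · (6,7)B 3/3 ✓
Row 7: (7,5)B 2/2 ✓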